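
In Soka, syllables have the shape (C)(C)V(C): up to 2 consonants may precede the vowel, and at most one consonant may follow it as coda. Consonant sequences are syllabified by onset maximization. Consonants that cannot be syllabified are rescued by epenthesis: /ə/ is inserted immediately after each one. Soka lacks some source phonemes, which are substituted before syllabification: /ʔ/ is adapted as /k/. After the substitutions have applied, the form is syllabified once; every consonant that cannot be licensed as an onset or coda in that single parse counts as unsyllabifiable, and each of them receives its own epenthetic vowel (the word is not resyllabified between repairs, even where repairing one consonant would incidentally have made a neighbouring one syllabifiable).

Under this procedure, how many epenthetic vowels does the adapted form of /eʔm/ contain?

After substitution the input is /ekm/.
The unsyllabifiable consonants are /m/; each receives one epenthetic vowel.

1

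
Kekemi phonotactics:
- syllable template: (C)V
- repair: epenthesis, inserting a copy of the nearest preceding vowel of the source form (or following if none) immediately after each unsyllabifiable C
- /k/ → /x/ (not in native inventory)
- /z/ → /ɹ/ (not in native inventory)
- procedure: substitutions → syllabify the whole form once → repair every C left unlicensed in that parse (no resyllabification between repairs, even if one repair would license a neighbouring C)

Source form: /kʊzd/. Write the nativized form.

xʊɹʊdʊ

Substitution: /k/ → /x/, /z/ → /ɹ/, giving /xʊɹd/.
The consonants /ɹ/, /d/ cannot be parsed into a legal (C)V syllable (no codas are permitted; onsets are limited to one consonant).
Each unlicensed consonant becomes the onset of a new syllable: /ɹ/ → /ɹʊ/, /d/ → /dʊ/.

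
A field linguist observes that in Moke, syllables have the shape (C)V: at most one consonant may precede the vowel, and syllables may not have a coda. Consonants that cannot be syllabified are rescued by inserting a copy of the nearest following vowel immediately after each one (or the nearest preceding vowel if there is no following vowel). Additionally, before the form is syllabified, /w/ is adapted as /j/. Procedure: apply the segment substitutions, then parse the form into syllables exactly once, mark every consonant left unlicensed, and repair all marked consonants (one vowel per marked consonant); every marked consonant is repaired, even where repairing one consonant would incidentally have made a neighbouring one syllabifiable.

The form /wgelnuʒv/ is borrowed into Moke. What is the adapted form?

Substitution: /w/ → /j/, giving /jgelnuʒv/.
Syllabifying with onset maximization leaves /j/, /l/, /ʒ/, /v/ stranded (no codas are permitted; onsets are limited to one consonant).
Inserting the epenthetic vowel yields /j/ → /je/, /l/ → /lu/, /ʒ/ → /ʒu/, /v/ → /vu/.

jegelunuʒuvu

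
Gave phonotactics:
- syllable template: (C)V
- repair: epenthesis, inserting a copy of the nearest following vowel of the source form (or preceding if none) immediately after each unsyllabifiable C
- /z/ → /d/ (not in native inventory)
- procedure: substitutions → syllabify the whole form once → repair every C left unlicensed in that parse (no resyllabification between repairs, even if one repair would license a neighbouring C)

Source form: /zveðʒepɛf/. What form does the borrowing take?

Substitution: /z/ → /d/, giving /dveðʒepɛf/.
Under (C)V, the unsyllabifiable consonants are /d/, /ð/, /f/ (no codas are permitted; onsets are limited to one consonant).
Each unlicensed consonant becomes the onset of a new syllable: /d/ → /de/, /ð/ → /ðe/, /f/ → /fɛ/.

deveðeʒepɛfɛ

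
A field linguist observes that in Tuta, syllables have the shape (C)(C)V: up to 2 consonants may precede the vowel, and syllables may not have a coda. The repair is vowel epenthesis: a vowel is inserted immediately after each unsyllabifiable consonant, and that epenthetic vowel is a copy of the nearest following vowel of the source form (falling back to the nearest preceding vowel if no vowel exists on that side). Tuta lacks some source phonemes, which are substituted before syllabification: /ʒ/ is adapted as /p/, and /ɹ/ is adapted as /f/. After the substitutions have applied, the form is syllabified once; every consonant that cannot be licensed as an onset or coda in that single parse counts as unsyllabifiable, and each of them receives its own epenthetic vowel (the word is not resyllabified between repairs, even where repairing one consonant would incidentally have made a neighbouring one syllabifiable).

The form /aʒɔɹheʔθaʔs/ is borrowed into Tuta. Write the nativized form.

apɔfheʔθaʔasa

Substitution: /ʒ/ → /p/, /ɹ/ → /f/, giving /apɔfheʔθaʔs/.
The consonants /ʔ/, /s/ cannot be parsed into a legal (C)(C)V syllable (no codas are permitted; onsets may contain at most 2 consonants).
Each unlicensed consonant becomes the onset of a new syllable: /ʔ/ → /ʔa/, /s/ → /sa/.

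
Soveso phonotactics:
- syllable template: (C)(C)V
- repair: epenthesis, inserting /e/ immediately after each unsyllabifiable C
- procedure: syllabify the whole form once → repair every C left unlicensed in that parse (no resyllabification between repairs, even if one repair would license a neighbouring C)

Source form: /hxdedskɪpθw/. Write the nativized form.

hexdedeskɪpeθewe

The consonants /h/, /d/, /p/, /θ/, /w/ cannot be parsed into a legal (C)(C)V syllable (no codas are permitted; onsets may contain at most 2 consonants).
Epenthesis after each stranded consonant: /h/ → /he/, /d/ → /de/, /p/ → /pe/, /θ/ → /θe/, /w/ → /we/.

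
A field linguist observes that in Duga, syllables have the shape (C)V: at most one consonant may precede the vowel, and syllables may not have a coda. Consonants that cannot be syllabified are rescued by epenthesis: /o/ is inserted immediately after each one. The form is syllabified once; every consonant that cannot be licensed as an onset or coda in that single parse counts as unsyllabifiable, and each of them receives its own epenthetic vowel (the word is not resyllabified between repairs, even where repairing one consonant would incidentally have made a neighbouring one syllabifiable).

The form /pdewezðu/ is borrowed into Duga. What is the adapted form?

The consonants /p/, /z/ cannot be parsed into a legal (C)V syllable (no codas are permitted; onsets are limited to one consonant).
Each unlicensed consonant becomes the onset of a new syllable: /p/ → /po/, /z/ → /zo/.

podewezoðu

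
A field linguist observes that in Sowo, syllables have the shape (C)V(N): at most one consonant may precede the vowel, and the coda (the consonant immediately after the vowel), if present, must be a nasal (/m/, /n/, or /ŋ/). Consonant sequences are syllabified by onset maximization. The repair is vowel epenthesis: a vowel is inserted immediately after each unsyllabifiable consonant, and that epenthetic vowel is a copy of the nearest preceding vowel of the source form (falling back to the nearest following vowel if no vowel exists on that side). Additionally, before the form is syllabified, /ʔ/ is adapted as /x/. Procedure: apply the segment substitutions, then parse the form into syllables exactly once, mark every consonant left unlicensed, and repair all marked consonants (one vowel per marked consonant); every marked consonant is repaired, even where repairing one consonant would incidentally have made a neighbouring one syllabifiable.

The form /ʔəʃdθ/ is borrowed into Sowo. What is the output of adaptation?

xəʃədəθə

Substitution: /ʔ/ → /x/, giving /xəʃdθ/.
Syllabifying with onset maximization leaves /ʃ/, /d/, /θ/ stranded (only a nasal (/m/, /n/, or /ŋ/) is licensed in coda position; onsets are limited to one consonant).
Each unlicensed consonant becomes the onset of a new syllable: /ʃ/ → /ʃə/, /d/ → /də/, /θ/ → /θə/.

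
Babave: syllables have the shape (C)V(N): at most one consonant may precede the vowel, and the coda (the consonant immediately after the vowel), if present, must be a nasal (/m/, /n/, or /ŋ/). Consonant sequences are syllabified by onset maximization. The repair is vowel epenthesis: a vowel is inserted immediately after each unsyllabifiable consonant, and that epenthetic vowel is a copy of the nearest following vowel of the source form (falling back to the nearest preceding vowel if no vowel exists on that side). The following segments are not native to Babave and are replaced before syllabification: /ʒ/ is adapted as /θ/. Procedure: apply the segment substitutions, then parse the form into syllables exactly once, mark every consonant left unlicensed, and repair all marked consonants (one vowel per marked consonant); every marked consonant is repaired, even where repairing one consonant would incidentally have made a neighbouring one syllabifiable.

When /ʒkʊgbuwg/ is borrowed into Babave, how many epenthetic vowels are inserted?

After substitution the input is /θkʊgbuwg/.
The unsyllabifiable consonants are /θ/, /g/, /w/, /g/; each receives one epenthetic vowel.

4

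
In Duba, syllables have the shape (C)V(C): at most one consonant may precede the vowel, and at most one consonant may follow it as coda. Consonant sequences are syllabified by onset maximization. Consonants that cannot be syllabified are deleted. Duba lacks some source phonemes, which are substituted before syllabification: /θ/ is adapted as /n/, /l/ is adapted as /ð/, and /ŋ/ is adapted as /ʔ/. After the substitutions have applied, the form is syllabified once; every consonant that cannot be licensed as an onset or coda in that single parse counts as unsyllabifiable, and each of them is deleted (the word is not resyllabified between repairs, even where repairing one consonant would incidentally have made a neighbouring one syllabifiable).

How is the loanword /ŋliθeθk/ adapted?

Substitution: /ŋ/ → /ʔ/, /l/ → /ð/, /θ/ → /n/, giving /ʔðinenk/.
Syllabifying with onset maximization leaves /ʔ/, /k/ stranded (at most one coda consonant is licensed; onsets are limited to one consonant).
Deleting the stranded consonants removes /ʔ/, /k/.

ðinen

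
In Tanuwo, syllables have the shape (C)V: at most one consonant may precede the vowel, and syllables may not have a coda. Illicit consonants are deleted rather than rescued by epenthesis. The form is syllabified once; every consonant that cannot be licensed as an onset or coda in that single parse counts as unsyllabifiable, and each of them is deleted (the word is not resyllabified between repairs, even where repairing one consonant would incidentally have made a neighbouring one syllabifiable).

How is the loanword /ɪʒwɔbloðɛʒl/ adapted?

ɪwɔloðɛ

The consonants /ʒ/, /b/, /ʒ/, /l/ cannot be parsed into a legal (C)V syllable (no codas are permitted; onsets are limited to one consonant).
Deletion applies to /ʒ/, /b/, /ʒ/, /l/.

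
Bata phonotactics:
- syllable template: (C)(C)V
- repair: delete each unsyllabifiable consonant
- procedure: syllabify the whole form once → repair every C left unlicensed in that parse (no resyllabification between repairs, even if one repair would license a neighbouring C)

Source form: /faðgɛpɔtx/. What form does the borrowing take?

Syllabifying with onset maximization leaves /t/, /x/ stranded (no codas are permitted; onsets may contain at most 2 consonants).
Each unlicensed consonant is deleted: /t/, /x/.

faðgɛpɔ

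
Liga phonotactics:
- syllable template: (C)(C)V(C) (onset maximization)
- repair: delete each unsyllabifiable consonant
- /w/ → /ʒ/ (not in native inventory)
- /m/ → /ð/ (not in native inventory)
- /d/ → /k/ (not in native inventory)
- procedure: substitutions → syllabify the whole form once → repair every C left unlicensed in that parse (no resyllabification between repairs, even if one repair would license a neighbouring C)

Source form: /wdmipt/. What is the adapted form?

kðip

Substitution: /w/ → /ʒ/, /d/ → /k/, /m/ → /ð/, giving /ʒkðipt/.
Under (C)(C)V(C), the unsyllabifiable consonants are /ʒ/, /t/ (at most one coda consonant is licensed; onsets may contain at most 2 consonants).
Deletion applies to /ʒ/, /t/.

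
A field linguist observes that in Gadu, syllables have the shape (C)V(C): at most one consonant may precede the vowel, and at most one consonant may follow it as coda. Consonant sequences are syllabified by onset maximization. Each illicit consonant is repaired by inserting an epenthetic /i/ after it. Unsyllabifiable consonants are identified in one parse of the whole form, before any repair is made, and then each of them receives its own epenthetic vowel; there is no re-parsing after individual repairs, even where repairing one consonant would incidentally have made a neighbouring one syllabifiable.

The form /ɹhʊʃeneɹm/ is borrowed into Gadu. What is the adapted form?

ɹihʊʃeneɹmi

Syllabifying with onset maximization leaves /ɹ/, /m/ stranded (at most one coda consonant is licensed; onsets are limited to one consonant).
Epenthesis after each stranded consonant: /ɹ/ → /ɹi/, /m/ → /mi/.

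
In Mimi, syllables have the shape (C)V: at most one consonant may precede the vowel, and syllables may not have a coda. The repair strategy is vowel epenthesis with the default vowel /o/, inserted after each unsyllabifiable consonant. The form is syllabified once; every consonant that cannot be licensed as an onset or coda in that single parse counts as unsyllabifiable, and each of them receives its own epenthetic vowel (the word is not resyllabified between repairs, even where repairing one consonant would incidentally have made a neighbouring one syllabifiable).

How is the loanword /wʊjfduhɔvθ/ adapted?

Under (C)V, the unsyllabifiable consonants are /j/, /f/, /v/, /θ/ (no codas are permitted; onsets are limited to one consonant).
Epenthesis after each stranded consonant: /j/ → /jo/, /f/ → /fo/, /v/ → /vo/, /θ/ → /θo/.

wʊjofoduhɔvoθo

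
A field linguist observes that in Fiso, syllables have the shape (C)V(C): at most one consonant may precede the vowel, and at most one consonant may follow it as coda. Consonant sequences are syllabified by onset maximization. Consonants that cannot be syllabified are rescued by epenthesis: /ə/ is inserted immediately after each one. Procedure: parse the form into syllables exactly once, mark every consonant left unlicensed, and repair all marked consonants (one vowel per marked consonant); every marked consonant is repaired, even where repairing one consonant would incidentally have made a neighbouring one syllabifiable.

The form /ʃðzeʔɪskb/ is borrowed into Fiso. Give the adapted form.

Syllabifying with onset maximization leaves /ʃ/, /ð/, /k/, /b/ stranded (at most one coda consonant is licensed; onsets are limited to one consonant).
Epenthesis after each stranded consonant: /ʃ/ → /ʃə/, /ð/ → /ðə/, /k/ → /kə/, /b/ → /bə/.

ʃəðəzeʔɪskəbə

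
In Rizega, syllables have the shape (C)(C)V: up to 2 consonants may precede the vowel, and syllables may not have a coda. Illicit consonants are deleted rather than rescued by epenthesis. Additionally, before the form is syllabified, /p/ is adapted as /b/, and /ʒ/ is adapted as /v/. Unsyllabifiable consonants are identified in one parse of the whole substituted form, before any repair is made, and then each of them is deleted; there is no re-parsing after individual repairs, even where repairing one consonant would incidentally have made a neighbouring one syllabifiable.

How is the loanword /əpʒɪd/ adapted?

Substitution: /p/ → /b/, /ʒ/ → /v/, giving /əbvɪd/.
The consonants /d/ cannot be parsed into a legal (C)(C)V syllable (no codas are permitted; onsets may contain at most 2 consonants).
Deletion applies to /d/.

əbvɪ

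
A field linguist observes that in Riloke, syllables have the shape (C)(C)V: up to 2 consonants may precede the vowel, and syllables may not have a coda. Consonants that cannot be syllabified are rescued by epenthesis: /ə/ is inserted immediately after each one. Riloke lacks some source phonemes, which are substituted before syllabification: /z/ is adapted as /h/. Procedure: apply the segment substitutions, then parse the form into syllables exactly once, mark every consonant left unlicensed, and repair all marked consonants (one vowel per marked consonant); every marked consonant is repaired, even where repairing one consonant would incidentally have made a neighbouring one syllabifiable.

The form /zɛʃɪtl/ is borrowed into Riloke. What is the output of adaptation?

Substitution: /z/ → /h/, giving /hɛʃɪtl/.
The consonants /t/, /l/ cannot be parsed into a legal (C)(C)V syllable (no codas are permitted; onsets may contain at most 2 consonants).
Epenthesis after each stranded consonant: /t/ → /tə/, /l/ → /lə/.

hɛʃɪtələ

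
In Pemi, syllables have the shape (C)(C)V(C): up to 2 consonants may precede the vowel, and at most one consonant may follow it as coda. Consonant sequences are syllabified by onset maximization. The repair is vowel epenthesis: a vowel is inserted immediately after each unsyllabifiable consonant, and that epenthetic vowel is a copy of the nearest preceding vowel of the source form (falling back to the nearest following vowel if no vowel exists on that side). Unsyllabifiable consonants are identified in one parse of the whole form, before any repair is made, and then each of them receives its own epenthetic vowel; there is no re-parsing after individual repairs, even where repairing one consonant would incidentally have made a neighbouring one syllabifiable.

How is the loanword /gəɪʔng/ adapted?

Syllabifying with onset maximization leaves /n/, /g/ stranded (at most one coda consonant is licensed; onsets may contain at most 2 consonants).
Epenthesis after each stranded consonant: /n/ → /nɪ/, /g/ → /gɪ/.

gəɪʔnɪgɪ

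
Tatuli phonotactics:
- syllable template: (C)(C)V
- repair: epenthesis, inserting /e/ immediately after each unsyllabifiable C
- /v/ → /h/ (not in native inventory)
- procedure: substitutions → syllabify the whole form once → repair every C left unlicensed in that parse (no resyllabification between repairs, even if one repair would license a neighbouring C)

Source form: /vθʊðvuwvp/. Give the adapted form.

hθʊðhuwehepe

Substitution: /v/ → /h/, giving /hθʊðhuwhp/.
Under (C)(C)V, the unsyllabifiable consonants are /w/, /h/, /p/ (no codas are permitted; onsets may contain at most 2 consonants).
Each unlicensed consonant becomes the onset of a new syllable: /w/ → /we/, /h/ → /he/, /p/ → /pe/.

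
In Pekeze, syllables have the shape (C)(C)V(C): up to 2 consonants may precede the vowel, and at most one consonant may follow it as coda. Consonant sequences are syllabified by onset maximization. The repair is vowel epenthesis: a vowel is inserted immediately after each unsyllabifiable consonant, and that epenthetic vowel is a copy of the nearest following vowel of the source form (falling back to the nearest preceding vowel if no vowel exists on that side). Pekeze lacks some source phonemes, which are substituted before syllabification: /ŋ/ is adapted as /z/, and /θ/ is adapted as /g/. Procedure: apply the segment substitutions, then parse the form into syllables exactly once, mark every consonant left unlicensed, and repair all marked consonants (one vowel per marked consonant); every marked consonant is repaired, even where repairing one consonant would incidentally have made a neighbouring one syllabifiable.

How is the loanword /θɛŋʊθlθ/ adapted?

Substitution: /θ/ → /g/, /ŋ/ → /z/, giving /gɛzʊglg/.
The consonants /l/, /g/ cannot be parsed into a legal (C)(C)V(C) syllable (at most one coda consonant is licensed; onsets may contain at most 2 consonants).
Each unlicensed consonant becomes the onset of a new syllable: /l/ → /lʊ/, /g/ → /gʊ/.

gɛzʊglʊgʊ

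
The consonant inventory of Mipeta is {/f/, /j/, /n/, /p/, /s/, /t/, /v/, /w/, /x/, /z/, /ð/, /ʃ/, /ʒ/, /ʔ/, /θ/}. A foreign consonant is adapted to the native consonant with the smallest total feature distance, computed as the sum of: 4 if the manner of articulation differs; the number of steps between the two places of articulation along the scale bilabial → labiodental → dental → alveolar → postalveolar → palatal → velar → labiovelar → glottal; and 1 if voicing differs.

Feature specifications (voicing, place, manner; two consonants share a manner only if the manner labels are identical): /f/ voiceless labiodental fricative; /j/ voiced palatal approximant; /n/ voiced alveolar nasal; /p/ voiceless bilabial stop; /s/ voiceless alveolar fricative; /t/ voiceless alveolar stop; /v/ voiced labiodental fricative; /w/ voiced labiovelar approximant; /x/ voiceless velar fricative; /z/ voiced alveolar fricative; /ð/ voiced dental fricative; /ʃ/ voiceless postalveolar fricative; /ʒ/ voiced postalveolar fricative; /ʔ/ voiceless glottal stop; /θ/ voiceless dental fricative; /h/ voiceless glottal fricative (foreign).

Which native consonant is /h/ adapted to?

/x/ is closest: same manner (fricative), place distance 2 (glottal→velar), same voicing; total 2. Next closest is /ʃ/ at distance 4.

x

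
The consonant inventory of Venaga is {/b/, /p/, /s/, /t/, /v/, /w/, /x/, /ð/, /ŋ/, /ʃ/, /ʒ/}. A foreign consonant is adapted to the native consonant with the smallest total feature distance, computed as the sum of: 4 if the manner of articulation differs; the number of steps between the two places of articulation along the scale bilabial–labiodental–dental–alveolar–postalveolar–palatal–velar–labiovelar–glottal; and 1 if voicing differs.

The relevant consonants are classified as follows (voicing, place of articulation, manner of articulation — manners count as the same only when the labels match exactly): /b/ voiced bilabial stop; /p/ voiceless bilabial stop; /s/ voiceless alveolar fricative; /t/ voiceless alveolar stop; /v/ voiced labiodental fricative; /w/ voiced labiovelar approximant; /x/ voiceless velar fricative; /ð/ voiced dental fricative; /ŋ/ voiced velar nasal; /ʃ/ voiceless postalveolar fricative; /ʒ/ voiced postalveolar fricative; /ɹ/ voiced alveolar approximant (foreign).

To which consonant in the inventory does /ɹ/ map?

/w/ is closest: same manner (approximant), place distance 4 (alveolar→labiovelar), same voicing; total 4. Next closest is /s/ at distance 5.

w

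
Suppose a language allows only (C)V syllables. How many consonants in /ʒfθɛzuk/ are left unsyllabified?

Under (C)V, the unsyllabifiable consonants are /ʒ/, /f/, /k/ (no codas are permitted; onsets are limited to one consonant).

3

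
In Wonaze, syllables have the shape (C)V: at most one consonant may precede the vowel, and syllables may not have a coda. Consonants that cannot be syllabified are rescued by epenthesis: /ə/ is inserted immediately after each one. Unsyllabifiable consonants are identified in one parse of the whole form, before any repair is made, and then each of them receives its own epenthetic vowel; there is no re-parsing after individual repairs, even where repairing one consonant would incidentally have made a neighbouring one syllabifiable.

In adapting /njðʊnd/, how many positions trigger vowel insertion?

The unsyllabifiable consonants are /n/, /j/, /n/, /d/; each receives one epenthetic vowel.

4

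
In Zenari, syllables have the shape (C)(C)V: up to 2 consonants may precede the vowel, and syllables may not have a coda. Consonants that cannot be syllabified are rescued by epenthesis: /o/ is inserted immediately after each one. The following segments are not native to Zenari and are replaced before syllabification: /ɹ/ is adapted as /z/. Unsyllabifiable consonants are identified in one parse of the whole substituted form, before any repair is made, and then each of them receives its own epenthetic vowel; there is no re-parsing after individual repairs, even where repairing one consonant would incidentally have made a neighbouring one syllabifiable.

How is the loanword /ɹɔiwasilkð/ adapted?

zɔiwasilokoðo

Substitution: /ɹ/ → /z/, giving /zɔiwasilkð/.
Under (C)(C)V, the unsyllabifiable consonants are /l/, /k/, /ð/ (no codas are permitted; onsets may contain at most 2 consonants).
Each unlicensed consonant becomes the onset of a new syllable: /l/ → /lo/, /k/ → /ko/, /ð/ → /ðo/.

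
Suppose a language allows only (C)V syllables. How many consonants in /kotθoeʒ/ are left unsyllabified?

Under (C)V, the unsyllabifiable consonants are /t/, /ʒ/ (no codas are permitted; onsets are limited to one consonant).

2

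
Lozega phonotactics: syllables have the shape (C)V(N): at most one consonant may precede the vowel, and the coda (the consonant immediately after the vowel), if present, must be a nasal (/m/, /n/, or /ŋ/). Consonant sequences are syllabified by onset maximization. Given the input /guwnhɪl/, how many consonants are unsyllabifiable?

Syllabifying with onset maximization leaves /w/, /n/, /l/ stranded (only a nasal (/m/, /n/, or /ŋ/) is licensed in coda position; onsets are limited to one consonant).

3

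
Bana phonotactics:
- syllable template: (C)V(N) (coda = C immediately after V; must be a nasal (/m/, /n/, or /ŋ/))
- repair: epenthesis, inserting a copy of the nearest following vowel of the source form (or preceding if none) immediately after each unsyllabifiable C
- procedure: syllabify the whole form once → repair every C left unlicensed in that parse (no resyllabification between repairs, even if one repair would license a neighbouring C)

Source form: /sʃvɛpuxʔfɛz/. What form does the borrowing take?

The consonants /s/, /ʃ/, /x/, /ʔ/, /z/ cannot be parsed into a legal (C)V(N) syllable (only a nasal (/m/, /n/, or /ŋ/) is licensed in coda position; onsets are limited to one consonant).
Inserting the epenthetic vowel yields /s/ → /sɛ/, /ʃ/ → /ʃɛ/, /x/ → /xɛ/, /ʔ/ → /ʔɛ/, /z/ → /zɛ/.

sɛʃɛvɛpuxɛʔɛfɛzɛ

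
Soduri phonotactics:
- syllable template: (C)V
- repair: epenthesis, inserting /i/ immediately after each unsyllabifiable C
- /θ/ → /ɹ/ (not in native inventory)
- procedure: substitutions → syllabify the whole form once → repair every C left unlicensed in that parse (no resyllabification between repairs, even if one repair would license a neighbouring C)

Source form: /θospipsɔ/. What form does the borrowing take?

Substitution: /θ/ → /ɹ/, giving /ɹospipsɔ/.
The consonants /s/, /p/ cannot be parsed into a legal (C)V syllable (no codas are permitted; onsets are limited to one consonant).
Epenthesis after each stranded consonant: /s/ → /si/, /p/ → /pi/.

ɹosipipisɔ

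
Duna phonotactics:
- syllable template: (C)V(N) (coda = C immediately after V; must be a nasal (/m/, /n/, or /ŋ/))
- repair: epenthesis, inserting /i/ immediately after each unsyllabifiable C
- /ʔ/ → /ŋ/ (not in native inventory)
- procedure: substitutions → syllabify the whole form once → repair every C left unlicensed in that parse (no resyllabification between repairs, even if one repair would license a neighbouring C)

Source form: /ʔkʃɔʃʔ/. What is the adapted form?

ŋikiʃɔʃiŋi

Substitution: /ʔ/ → /ŋ/, giving /ŋkʃɔʃŋ/.
The consonants /ŋ/, /k/, /ʃ/, /ŋ/ cannot be parsed into a legal (C)V(N) syllable (only a nasal (/m/, /n/, or /ŋ/) is licensed in coda position; onsets are limited to one consonant).
Epenthesis after each stranded consonant: /ŋ/ → /ŋi/, /k/ → /ki/, /ʃ/ → /ʃi/, /ŋ/ → /ŋi/.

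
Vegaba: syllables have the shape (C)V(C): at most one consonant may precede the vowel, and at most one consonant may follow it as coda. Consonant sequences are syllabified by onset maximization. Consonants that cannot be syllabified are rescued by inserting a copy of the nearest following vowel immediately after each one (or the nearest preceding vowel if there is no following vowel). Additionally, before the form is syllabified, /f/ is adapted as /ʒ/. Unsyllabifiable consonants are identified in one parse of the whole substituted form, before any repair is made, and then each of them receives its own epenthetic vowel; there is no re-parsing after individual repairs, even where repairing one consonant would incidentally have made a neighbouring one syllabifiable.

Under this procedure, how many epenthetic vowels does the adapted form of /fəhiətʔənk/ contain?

After substitution the input is /ʒəhiətʔənk/.
The unsyllabifiable consonants are /k/; each receives one epenthetic vowel.

1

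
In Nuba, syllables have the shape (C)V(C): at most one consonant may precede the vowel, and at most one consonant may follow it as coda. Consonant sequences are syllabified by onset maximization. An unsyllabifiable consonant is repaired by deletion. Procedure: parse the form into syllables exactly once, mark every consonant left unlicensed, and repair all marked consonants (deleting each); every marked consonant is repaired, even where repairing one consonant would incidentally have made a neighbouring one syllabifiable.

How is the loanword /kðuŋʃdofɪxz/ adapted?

Under (C)V(C), the unsyllabifiable consonants are /k/, /ʃ/, /z/ (at most one coda consonant is licensed; onsets are limited to one consonant).
Deletion applies to /k/, /ʃ/, /z/.

ðuŋdofɪx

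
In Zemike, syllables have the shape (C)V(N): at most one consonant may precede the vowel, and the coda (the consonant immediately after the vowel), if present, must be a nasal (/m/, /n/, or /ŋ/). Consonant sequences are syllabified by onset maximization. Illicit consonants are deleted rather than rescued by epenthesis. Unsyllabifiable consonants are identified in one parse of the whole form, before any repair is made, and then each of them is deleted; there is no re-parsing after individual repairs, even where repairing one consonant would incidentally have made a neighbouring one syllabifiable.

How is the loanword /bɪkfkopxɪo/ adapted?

bɪkoxɪo

The consonants /k/, /f/, /p/ cannot be parsed into a legal (C)V(N) syllable (only a nasal (/m/, /n/, or /ŋ/) is licensed in coda position; onsets are limited to one consonant).
Deleting the stranded consonants removes /k/, /f/, /p/.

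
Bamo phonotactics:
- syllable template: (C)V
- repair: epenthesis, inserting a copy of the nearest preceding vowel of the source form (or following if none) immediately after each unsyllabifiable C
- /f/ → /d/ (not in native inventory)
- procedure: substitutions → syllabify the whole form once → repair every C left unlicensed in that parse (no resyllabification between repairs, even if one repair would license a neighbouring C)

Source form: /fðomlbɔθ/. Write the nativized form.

Substitution: /f/ → /d/, giving /dðomlbɔθ/.
The consonants /d/, /m/, /l/, /θ/ cannot be parsed into a legal (C)V syllable (no codas are permitted; onsets are limited to one consonant).
Inserting the epenthetic vowel yields /d/ → /do/, /m/ → /mo/, /l/ → /lo/, /θ/ → /θɔ/.

doðomolobɔθɔ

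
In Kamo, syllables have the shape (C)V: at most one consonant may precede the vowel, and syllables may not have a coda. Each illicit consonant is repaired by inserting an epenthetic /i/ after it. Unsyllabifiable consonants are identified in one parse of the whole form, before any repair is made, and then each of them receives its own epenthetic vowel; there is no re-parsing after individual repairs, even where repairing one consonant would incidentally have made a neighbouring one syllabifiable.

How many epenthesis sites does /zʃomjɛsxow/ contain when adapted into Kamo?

4

The unsyllabifiable consonants are /z/, /m/, /s/, /w/; each receives one epenthetic vowel.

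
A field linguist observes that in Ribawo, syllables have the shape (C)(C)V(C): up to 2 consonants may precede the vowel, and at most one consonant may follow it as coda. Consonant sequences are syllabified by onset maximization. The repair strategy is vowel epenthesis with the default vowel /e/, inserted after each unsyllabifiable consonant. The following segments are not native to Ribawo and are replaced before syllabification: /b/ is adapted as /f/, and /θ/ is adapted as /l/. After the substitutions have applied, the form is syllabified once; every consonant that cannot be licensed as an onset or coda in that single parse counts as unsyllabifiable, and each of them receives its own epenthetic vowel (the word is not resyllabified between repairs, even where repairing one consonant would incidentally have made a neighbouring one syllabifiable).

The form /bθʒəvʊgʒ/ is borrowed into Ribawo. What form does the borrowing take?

Substitution: /b/ → /f/, /θ/ → /l/, giving /flʒəvʊgʒ/.
Under (C)(C)V(C), the unsyllabifiable consonants are /f/, /ʒ/ (at most one coda consonant is licensed; onsets may contain at most 2 consonants).
Each unlicensed consonant becomes the onset of a new syllable: /f/ → /fe/, /ʒ/ → /ʒe/.

felʒəvʊgʒe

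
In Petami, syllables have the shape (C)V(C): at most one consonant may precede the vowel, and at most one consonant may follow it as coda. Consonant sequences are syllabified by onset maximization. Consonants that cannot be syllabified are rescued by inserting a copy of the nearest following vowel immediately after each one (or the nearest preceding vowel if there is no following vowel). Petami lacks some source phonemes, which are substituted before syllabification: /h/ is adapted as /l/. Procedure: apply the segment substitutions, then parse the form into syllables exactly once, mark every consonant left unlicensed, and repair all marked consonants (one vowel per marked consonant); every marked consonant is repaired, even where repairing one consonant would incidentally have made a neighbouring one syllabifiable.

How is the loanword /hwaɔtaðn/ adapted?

Substitution: /h/ → /l/, giving /lwaɔtaðn/.
Under (C)V(C), the unsyllabifiable consonants are /l/, /n/ (at most one coda consonant is licensed; onsets are limited to one consonant).
Inserting the epenthetic vowel yields /l/ → /la/, /n/ → /na/.

lawaɔtaðna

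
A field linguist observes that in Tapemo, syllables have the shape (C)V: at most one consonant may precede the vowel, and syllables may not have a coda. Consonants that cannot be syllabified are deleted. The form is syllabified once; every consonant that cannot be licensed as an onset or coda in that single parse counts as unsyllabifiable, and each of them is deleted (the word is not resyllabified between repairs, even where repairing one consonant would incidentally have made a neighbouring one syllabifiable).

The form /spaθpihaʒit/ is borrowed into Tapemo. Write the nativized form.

papihaʒi

Syllabifying with onset maximization leaves /s/, /θ/, /t/ stranded (no codas are permitted; onsets are limited to one consonant).
Deleting the stranded consonants removes /s/, /θ/, /t/.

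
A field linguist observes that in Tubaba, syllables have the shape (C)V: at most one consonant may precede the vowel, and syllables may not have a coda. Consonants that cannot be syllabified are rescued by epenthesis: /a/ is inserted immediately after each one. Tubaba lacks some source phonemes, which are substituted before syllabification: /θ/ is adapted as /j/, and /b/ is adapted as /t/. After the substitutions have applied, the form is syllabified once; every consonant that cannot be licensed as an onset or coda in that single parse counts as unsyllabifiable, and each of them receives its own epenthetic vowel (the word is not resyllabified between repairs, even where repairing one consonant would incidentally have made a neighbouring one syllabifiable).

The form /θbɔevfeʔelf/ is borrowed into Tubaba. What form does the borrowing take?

jatɔevafeʔelafa

Substitution: /θ/ → /j/, /b/ → /t/, giving /jtɔevfeʔelf/.
Syllabifying with onset maximization leaves /j/, /v/, /l/, /f/ stranded (no codas are permitted; onsets are limited to one consonant).
Each unlicensed consonant becomes the onset of a new syllable: /j/ → /ja/, /v/ → /va/, /l/ → /la/, /f/ → /fa/.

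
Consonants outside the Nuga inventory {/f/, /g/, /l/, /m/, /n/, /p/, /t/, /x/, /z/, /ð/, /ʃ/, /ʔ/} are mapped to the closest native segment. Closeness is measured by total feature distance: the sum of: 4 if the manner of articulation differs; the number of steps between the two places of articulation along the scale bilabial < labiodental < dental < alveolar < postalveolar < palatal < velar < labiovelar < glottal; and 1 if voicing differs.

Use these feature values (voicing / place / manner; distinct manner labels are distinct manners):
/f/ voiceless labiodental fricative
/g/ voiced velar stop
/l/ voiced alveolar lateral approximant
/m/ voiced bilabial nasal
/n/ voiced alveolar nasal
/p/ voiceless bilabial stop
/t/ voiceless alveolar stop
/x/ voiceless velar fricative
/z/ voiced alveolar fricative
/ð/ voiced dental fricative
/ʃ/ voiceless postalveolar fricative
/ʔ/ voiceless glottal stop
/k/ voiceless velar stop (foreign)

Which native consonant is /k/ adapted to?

/g/ is closest: same manner (stop), place distance 0 (velar→velar), voicing differs (+1); total 1. Next closest is /ʔ/ at distance 2.

g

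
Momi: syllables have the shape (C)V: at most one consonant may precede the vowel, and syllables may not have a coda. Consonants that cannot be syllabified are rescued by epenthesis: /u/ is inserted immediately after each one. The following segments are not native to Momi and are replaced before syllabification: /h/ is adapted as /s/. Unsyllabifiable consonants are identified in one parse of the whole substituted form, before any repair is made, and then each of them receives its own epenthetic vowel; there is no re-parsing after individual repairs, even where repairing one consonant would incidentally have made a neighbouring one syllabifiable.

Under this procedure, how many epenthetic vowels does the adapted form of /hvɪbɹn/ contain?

After substitution the input is /svɪbɹn/.
The unsyllabifiable consonants are /s/, /b/, /ɹ/, /n/; each receives one epenthetic vowel.

4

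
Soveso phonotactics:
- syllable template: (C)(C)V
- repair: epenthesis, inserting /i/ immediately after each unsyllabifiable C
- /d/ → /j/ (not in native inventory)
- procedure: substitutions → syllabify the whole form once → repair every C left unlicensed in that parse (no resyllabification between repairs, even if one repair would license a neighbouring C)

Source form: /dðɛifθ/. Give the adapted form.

Substitution: /d/ → /j/, giving /jðɛifθ/.
The consonants /f/, /θ/ cannot be parsed into a legal (C)(C)V syllable (no codas are permitted; onsets may contain at most 2 consonants).
Inserting the epenthetic vowel yields /f/ → /fi/, /θ/ → /θi/.

jðɛifiθi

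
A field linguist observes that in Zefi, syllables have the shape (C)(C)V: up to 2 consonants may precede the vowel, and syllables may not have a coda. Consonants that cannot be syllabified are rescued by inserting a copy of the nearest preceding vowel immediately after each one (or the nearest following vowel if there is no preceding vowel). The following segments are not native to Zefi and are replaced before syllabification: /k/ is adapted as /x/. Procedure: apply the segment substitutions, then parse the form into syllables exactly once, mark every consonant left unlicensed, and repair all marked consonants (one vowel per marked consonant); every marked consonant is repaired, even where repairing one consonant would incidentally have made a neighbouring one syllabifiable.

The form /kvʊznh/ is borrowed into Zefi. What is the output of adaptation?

Substitution: /k/ → /x/, giving /xvʊznh/.
Under (C)(C)V, the unsyllabifiable consonants are /z/, /n/, /h/ (no codas are permitted; onsets may contain at most 2 consonants).
Each unlicensed consonant becomes the onset of a new syllable: /z/ → /zʊ/, /n/ → /nʊ/, /h/ → /hʊ/.

xvʊzʊnʊhʊ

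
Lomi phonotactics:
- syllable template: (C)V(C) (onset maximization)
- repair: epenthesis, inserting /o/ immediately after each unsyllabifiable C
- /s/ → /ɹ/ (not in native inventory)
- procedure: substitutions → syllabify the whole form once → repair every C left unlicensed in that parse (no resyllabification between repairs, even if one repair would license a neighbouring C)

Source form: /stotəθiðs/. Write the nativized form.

Substitution: /s/ → /ɹ/, giving /ɹtotəθiðɹ/.
Syllabifying with onset maximization leaves /ɹ/, /ɹ/ stranded (at most one coda consonant is licensed; onsets are limited to one consonant).
Epenthesis after each stranded consonant: /ɹ/ → /ɹo/, /ɹ/ → /ɹo/.

ɹototəθiðɹo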